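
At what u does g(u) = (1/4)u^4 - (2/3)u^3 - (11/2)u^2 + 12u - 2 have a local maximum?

1

Critical points: g'(u) = u^3 - 2u^2 - 11u + 12 vanishes at u = -3, 1, 4.
Second-derivative test with g''(u) = 3u^2 - 4u - 11: g''(-3) = 28 > 0 ⇒ local minimum; g''(1) = -12 < 0 ⇒ local maximum; g''(4) = 21 > 0 ⇒ local minimum.
The local maximum is g(1) = 49/12.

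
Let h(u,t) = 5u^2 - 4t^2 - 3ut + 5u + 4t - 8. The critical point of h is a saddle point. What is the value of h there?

∂h/∂u = 10u - 3t + 5 = 0 and ∂h/∂t = -3u - 8t + 4 = 0, so (u, t) = (-28/89, 55/89).
The Hessian has h_{uu} = 10, h_{tt} = -8, h_{ut} = -3, giving D = -89 < 0, so the point is a saddle point.
h(-28/89, 55/89) = -672/89.

-672/89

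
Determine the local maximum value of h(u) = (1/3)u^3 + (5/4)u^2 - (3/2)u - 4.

h'(u) = u^2 + (5/2)u - 3/2 = 0 at u = -3, 1/2.
h''(u) = 2u + 5/2. h''(-3) = -7/2 < 0 ⇒ local maximum; h''(1/2) = 7/2 > 0 ⇒ local minimum.
The local maximum is h(-3) = 11/4.

11/4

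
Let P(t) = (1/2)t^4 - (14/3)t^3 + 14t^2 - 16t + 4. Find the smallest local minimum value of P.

Critical points: P'(t) = 2t^3 - 14t^2 + 28t - 16 vanishes at t = 1, 2, 4.
Second-derivative test with P''(t) = 6t^2 - 28t + 28: P''(1) = 6 > 0 ⇒ local minimum; P''(2) = -4 < 0 ⇒ local maximum; P''(4) = 12 > 0 ⇒ local minimum.
So the smallest local minimum value is P(4) = -20/3.

-20/3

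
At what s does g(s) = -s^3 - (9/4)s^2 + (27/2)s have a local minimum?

Critical points: g'(s) = -3s^2 - (9/2)s + 27/2 vanishes at s = -3, 3/2.
g''(s) = -6s - 9/2. g''(-3) = 27/2 > 0 ⇒ local minimum; g''(3/2) = -27/2 < 0 ⇒ local maximum.
The local minimum is g(-3) = -135/4.

-3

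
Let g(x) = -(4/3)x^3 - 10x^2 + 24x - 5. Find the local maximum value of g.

23/3

g'(x) = -4x^2 - 20x + 24 = 0 at x = -6, 1.
Second-derivative test with g''(x) = -8x - 20: g''(-6) = 28 > 0 ⇒ local minimum; g''(1) = -28 < 0 ⇒ local maximum.
The local maximum is g(1) = 23/3.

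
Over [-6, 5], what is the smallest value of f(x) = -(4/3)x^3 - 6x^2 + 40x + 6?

Differentiating, f'(x) = -4x^2 - 12x + 40; which vanishes at x = -5 and x = 2.
Evaluating at the critical points and endpoints: f(-6) = -162; f(-5) = -532/3; f(2) = 154/3; f(5) = -332/3.
The minimum over the interval is -532/3, attained at x = -5.

-532/3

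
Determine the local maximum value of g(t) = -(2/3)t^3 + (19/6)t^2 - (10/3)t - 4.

-71/24

g'(t) = -2t^2 + (19/3)t - 10/3 = 0 at t = 2/3, 5/2.
Since g''(t) = -4t + 19/3, we get g''(2/3) = 11/3 > 0 ⇒ local minimum; g''(5/2) = -11/3 < 0 ⇒ local maximum.
Thus g has its local maximum at t = 5/2, with value -71/24.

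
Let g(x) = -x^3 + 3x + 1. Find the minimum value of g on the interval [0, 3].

-17

g'(x) = -3x^2 + 3, whose only zero in [0, 3] is x = 1.
Evaluating at the critical points and endpoints: g(0) = 1, g(1) = 3, g(3) = -17.
Hence the absolute minimum is -17 at x = 3.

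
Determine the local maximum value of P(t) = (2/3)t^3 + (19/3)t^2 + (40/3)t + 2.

Critical points: P'(t) = 2t^2 + (38/3)t + 40/3 vanishes at t = -5, -4/3.
P''(t) = 4t + 38/3. P''(-5) = -22/3 < 0 ⇒ local maximum; P''(-4/3) = 22/3 > 0 ⇒ local minimum.
So the local maximum value is P(-5) = 31/3.

31/3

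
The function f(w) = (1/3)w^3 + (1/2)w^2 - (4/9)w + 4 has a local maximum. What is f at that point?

380/81

f'(w) = w^2 + w - 4/9. Setting f'(w) = 0 gives w ∈ {-4/3, 1/3}.
Since f''(w) = 2w + 1, we get f''(-4/3) = -5/3 < 0 ⇒ local maximum; f''(1/3) = 5/3 > 0 ⇒ local minimum.
So the local maximum value is f(-4/3) = 380/81.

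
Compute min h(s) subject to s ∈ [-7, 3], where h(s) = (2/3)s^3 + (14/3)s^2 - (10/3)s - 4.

Differentiating, h'(s) = 2s^2 + (28/3)s - 10/3; which vanishes at s = -5 and s = 1/3.
Evaluating at the critical points and endpoints: h(-7) = 58/3,  h(-5) = 46,  h(1/3) = -370/81,  h(3) = 46.
Hence the absolute minimum is -370/81 at s = 1/3.

-370/81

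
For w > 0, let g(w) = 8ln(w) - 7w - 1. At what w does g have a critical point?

8/7

g'(w) = 8/w − 7 = 0 gives w = 8/7.
g''(w) = -8/w², which is negative for w > 0, so this is a local maximum.
g(8/7) = 8·ln(8/7) - 8 - 1 ≈ -7.9317.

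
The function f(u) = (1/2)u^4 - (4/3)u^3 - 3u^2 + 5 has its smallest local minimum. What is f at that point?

Critical points: f'(u) = 2u^3 - 4u^2 - 6u vanishes at u = -1, 0, 3.
Since f''(u) = 6u^2 - 8u - 6, we get f''(-1) = 8 > 0 ⇒ local minimum; f''(0) = -6 < 0 ⇒ local maximum; f''(3) = 24 > 0 ⇒ local minimum.
So the smallest local minimum value is f(3) = -35/2.

-35/2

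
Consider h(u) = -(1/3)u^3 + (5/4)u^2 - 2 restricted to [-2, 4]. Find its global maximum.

17/3

The derivative is -u^2 + (5/2)u, which vanishes at u = 0 and u = 5/2.
Evaluating at the critical points and endpoints: h(-2) = 17/3; h(0) = -2; h(5/2) = 29/48; h(4) = -10/3.
Hence the absolute maximum is 17/3 at u = -2.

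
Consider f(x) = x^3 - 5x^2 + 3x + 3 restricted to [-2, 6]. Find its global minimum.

The derivative is 3x^2 - 10x + 3, which vanishes at x = 1/3 and x = 3.
Evaluating at the critical points and endpoints: f(-2) = -31, f(1/3) = 94/27, f(3) = -6, f(6) = 57.
Hence the absolute minimum is -31 at x = -2.

-31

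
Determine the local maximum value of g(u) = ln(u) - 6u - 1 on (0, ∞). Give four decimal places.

-3.7918

g'(u) = 1/u − 6 = 0 gives u = 1/6.
g''(u) = -1/u², which is negative for u > 0, so this is a local maximum.
g(1/6) = 1·ln(1/6) - 1 - 1 ≈ -3.7918.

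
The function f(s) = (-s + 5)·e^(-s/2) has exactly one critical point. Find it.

Differentiating with the product rule gives f'(s) = ((1/2)s - 7/2)·e^(-s/2). Since e^(-s/2) > 0, the only critical point is s = 7.
f''(7) has the same sign as 1/2 > 0, so this is a local minimum.
f(7) = (-2)·e^(-7/2) ≈ -0.0604.

7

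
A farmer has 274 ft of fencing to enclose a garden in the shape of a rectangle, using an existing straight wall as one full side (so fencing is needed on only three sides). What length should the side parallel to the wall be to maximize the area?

Let the sides perpendicular to the wall have length x and the parallel side y, so 2x + y = 274 and the area is A = xy = x(274 − 2x).
A'(x) = 274 − 4x = 0 gives x = 137/2, and A''(x) = −4 < 0 confirms a maximum.
Then y = 274 − 2·137/2 = 137 and A = 18769/2.

137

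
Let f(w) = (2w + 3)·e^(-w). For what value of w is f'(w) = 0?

-1/2

f'(w) = 2·e^(-w) + (2w + 3)·(-1)·e^(-w) = (-2w - 1)·e^(-w). Since e^(-w) > 0, the only critical point is w = -1/2.
f''(-1/2) has the same sign as -2 < 0, so this is a local maximum.
f(-1/2) = (2)·e^(1/2) ≈ 3.2974.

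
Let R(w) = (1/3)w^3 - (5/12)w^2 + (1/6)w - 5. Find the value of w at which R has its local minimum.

R'(w) = w^2 - (5/6)w + 1/6. Setting R'(w) = 0 gives w ∈ {1/3, 1/2}.
Second-derivative test with R''(w) = 2w - 5/6: R''(1/3) = -1/6 < 0 ⇒ local maximum; R''(1/2) = 1/6 > 0 ⇒ local minimum.
So the local minimum value is R(1/2) = -239/48.

1/2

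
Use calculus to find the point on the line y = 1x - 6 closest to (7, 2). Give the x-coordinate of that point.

15/2

Minimize D(x)^2 = (x - 7)^2 + (x - 8)^2.
d/dx[D^2] = 2(x - 7) + 2·1·(x - 8) = 0 ⇒ x = 15/2.
Then y = 3/2 and the distance is √(1/2) ≈ 0.7071.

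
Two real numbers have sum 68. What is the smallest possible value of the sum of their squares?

2312

With a + b = 68, a^2 + b^2 = a^2 + (68 − a)^2.
The derivative 2a − 2(68 − a) = 4a − 136 vanishes at a = 34; second derivative 4 > 0, a minimum.
The minimum is 2·(34)^2 = 2312.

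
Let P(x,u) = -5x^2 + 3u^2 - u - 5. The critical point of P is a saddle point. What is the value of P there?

-61/12

∂P/∂x = -10x = 0 and ∂P/∂u = 6u - 1 = 0, so (x, u) = (0, 1/6).
The Hessian has P_{xx} = -10, P_{uu} = 6, P_{xu} = 0, giving D = -60 < 0, so the point is a saddle point.
P(0, 1/6) = -61/12.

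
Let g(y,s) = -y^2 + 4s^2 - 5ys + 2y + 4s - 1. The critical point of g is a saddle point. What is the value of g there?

-1/41

∂g/∂y = -2y - 5s + 2 = 0 and ∂g/∂s = -5y + 8s + 4 = 0, so (y, s) = (36/41, 2/41).
The Hessian has g_{yy} = -2, g_{ss} = 8, g_{ys} = -5, giving D = -41 < 0, so the point is a saddle point.
g(36/41, 2/41) = -1/41.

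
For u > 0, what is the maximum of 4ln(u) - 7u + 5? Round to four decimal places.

-1.2385

g'(u) = 4/u − 7 = 0 gives u = 4/7.
g''(u) = -4/u², which is negative for u > 0, so this is a local maximum.
g(4/7) = 4·ln(4/7) - 4 + 5 ≈ -1.2385.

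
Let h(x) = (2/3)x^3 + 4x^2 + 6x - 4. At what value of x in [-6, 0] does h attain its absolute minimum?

-6

The derivative is 2x^2 + 8x + 6, which vanishes at x = -3 and x = -1.
Candidates: h(-6) = -40; h(-3) = -4; h(-1) = -20/3; h(0) = -4.
Hence the absolute minimum is -40 at x = -6.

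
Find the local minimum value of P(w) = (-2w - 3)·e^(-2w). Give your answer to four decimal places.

Differentiating with the product rule gives P'(w) = (4w + 4)·e^(-2w). Since e^(-2w) > 0, the only critical point is w = -1.
P''(-1) has the same sign as 4 > 0, so this is a local minimum.
P(-1) = (-1)·e^(2) ≈ -7.3891.

-7.3891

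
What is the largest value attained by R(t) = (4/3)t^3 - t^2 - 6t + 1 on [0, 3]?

Differentiating, R'(t) = 4t^2 - 2t - 6; whose only zero in [0, 3] is t = 3/2.
Evaluating at the critical points and endpoints: R(0) = 1, R(3/2) = -23/4, R(3) = 10.
Hence the absolute maximum is 10 at t = 3.

10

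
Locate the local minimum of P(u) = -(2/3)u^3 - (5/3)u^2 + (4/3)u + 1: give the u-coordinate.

P'(u) = -2u^2 - (10/3)u + 4/3 = 0 at u = -2, 1/3.
P''(u) = -4u - 10/3. P''(-2) = 14/3 > 0 ⇒ local minimum; P''(1/3) = -14/3 < 0 ⇒ local maximum.
The local minimum is P(-2) = -3.

-2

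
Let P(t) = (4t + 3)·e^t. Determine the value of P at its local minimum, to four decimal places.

-0.6951

P'(t) = 4·e^t + (4t + 3)·1·e^t = (4t + 7)·e^t. Since e^t > 0, the only critical point is t = -7/4.
P''(-7/4) has the same sign as 4 > 0, so this is a local minimum.
P(-7/4) = (-4)·e^(-7/4) ≈ -0.6951.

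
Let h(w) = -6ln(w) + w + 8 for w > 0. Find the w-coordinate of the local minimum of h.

6

h'(w) = -6/w + 1 = 0 gives w = 6.
h''(w) = 6/w², which is positive for w > 0, so this is a local minimum.
h(6) = -6·ln(6) + 6 + 8 ≈ 3.2494.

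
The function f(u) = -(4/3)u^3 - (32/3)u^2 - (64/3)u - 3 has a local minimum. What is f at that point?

-3

Critical points: f'(u) = -4u^2 - (64/3)u - 64/3 vanishes at u = -4, -4/3.
Second-derivative test with f''(u) = -8u - 64/3: f''(-4) = 32/3 > 0 ⇒ local minimum; f''(-4/3) = -32/3 < 0 ⇒ local maximum.
Thus f has its local minimum at u = -4, with value -3.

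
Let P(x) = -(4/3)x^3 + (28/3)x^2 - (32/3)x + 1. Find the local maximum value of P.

P'(x) = -4x^2 + (56/3)x - 32/3. Setting P'(x) = 0 gives x ∈ {2/3, 4}.
Second-derivative test with P''(x) = -8x + 56/3: P''(2/3) = 40/3 > 0 ⇒ local minimum; P''(4) = -40/3 < 0 ⇒ local maximum.
So the local maximum value is P(4) = 67/3.

67/3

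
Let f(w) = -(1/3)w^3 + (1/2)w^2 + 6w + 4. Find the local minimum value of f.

-10/3

f'(w) = -w^2 + w + 6 = 0 at w = -2, 3.
f''(w) = -2w + 1. f''(-2) = 5 > 0 ⇒ local minimum; f''(3) = -5 < 0 ⇒ local maximum.
The local minimum is f(-2) = -10/3.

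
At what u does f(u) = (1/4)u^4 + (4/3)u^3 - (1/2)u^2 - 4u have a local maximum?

-1

f'(u) = u^3 + 4u^2 - u - 4 = 0 at u = -4, -1, 1.
Since f''(u) = 3u^2 + 8u - 1, we get f''(-4) = 15 > 0 ⇒ local minimum; f''(-1) = -6 < 0 ⇒ local maximum; f''(1) = 10 > 0 ⇒ local minimum.
The local maximum is f(-1) = 29/12.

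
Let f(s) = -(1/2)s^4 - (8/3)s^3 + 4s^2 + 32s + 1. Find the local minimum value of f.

-101/3

f'(s) = -2s^3 - 8s^2 + 8s + 32 = 0 at s = -4, -2, 2.
f''(s) = -6s^2 - 16s + 8. f''(-4) = -24 < 0 ⇒ local maximum; f''(-2) = 16 > 0 ⇒ local minimum; f''(2) = -48 < 0 ⇒ local maximum.
So the local minimum value is f(-2) = -101/3.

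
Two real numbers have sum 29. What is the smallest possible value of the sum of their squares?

With a + b = 29, a^2 + b^2 = a^2 + (29 − a)^2.
The derivative 2a − 2(29 − a) = 4a − 58 vanishes at a = 29/2; second derivative 4 > 0, a minimum.
The minimum is 2·(29/2)^2 = 841/2.

841/2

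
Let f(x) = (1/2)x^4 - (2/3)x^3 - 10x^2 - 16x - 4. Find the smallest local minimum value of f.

f'(x) = 2x^3 - 2x^2 - 20x - 16. Setting f'(x) = 0 gives x ∈ {-2, -1, 4}.
Second-derivative test with f''(x) = 6x^2 - 4x - 20: f''(-2) = 12 > 0 ⇒ local minimum; f''(-1) = -10 < 0 ⇒ local maximum; f''(4) = 60 > 0 ⇒ local minimum.
The smallest local minimum is f(4) = -428/3.

-428/3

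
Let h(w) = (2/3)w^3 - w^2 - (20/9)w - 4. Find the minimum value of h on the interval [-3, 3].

-73/3

h'(w) = 2w^2 - 2w - 20/9, which vanishes at w = -2/3 and w = 5/3.
Compare values at every candidate in [-3, 3]: h(-3) = -73/3; h(-2/3) = -256/81; h(5/3) = -599/81; h(3) = -5/3.
So the minimum is h(-3) = -73/3.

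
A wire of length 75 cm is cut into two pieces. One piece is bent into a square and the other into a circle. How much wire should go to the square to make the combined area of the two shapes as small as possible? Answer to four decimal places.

42.0074

Let x be the length used for the square. Square side x/4; circle radius (75−x)/(2π).
A(x) = (x/4)² + π·((75−x)/(2π))² = x²/16 + (75−x)²/(4π) for 0 ≤ x ≤ 75. A'(x) = x/8 − (75−x)/(2π) = 0 gives x = 4·75/(π+4) ≈ 42.0074.
A'' = 1/8 + 1/(2π) > 0, so this gives the minimum combined area; x ≈ 42.0074 cm to the square.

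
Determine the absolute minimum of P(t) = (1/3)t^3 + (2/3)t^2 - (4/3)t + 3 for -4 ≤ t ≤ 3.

-7/3

The derivative is t^2 + (4/3)t - 4/3, which vanishes at t = -2 and t = 2/3.
Evaluating at the critical points and endpoints: P(-4) = -7/3; P(-2) = 17/3; P(2/3) = 203/81; P(3) = 14.
So the minimum is P(-4) = -7/3.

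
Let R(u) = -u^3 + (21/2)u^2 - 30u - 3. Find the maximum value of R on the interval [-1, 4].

77/2

Differentiating, R'(u) = -3u^2 + 21u - 30; whose only zero in [-1, 4] is u = 2.
Compare values at every candidate in [-1, 4]: R(-1) = 77/2; R(2) = -29; R(4) = -19.
So the maximum is R(-1) = 77/2.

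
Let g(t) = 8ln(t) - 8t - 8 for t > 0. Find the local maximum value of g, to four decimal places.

-16.0000

g'(t) = 8/t − 8 = 0 gives t = 1.
g''(t) = -8/t², which is negative for t > 0, so this is a local maximum.
g(1) = 8·ln(1) - 8 - 8 ≈ -16.0000.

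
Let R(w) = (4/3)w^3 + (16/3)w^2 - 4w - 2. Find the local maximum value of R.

22

R'(w) = 4w^2 + (32/3)w - 4 = 0 at w = -3, 1/3.
R''(w) = 8w + 32/3. R''(-3) = -40/3 < 0 ⇒ local maximum; R''(1/3) = 40/3 > 0 ⇒ local minimum.
The local maximum is R(-3) = 22.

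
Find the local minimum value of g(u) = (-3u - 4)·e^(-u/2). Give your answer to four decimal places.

-4.2992

g'(u) = (-3)·e^(-u/2) + (-3u - 4)·(-1/2)·e^(-u/2) = ((3/2)u - 1)·e^(-u/2). Since e^(-u/2) > 0, the only critical point is u = 2/3.
g''(2/3) has the same sign as 3/2 > 0, so this is a local minimum.
g(2/3) = (-6)·e^(-1/3) ≈ -4.2992.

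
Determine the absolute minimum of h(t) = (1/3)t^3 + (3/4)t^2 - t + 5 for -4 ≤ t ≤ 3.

-1/3

The derivative is t^2 + (3/2)t - 1, which vanishes at t = -2 and t = 1/2.
Evaluating at the critical points and endpoints: h(-4) = -1/3, h(-2) = 22/3, h(1/2) = 227/48, h(3) = 71/4.
So the minimum is h(-4) = -1/3.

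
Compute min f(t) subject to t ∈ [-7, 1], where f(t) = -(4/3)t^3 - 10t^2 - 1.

Differentiating, f'(t) = -4t^2 - 20t; which vanishes at t = -5 and t = 0.
Compare values at every candidate in [-7, 1]: f(-7) = -101/3; f(-5) = -253/3; f(0) = -1; f(1) = -37/3.
Hence the absolute minimum is -253/3 at t = -5.

-253/3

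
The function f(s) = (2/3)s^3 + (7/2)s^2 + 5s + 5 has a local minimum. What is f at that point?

17/6

Critical points: f'(s) = 2s^2 + 7s + 5 vanishes at s = -5/2, -1.
Second-derivative test with f''(s) = 4s + 7: f''(-5/2) = -3 < 0 ⇒ local maximum; f''(-1) = 3 > 0 ⇒ local minimum.
Thus f has its local minimum at s = -1, with value 17/6.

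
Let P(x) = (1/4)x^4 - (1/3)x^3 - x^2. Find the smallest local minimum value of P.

P'(x) = x^3 - x^2 - 2x. Setting P'(x) = 0 gives x ∈ {-1, 0, 2}.
Second-derivative test with P''(x) = 3x^2 - 2x - 2: P''(-1) = 3 > 0 ⇒ local minimum; P''(0) = -2 < 0 ⇒ local maximum; P''(2) = 6 > 0 ⇒ local minimum.
The smallest local minimum is P(2) = -8/3.

-8/3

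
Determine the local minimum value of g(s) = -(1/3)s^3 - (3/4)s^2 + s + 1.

-4/3

g'(s) = -s^2 - (3/2)s + 1 = 0 at s = -2, 1/2.
Since g''(s) = -2s - 3/2, we get g''(-2) = 5/2 > 0 ⇒ local minimum; g''(1/2) = -5/2 < 0 ⇒ local maximum.
So the local minimum value is g(-2) = -4/3.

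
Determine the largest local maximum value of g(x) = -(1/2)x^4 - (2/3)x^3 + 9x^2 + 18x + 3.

g'(x) = -2x^3 - 2x^2 + 18x + 18 = 0 at x = -3, -1, 3.
Since g''(x) = -6x^2 - 4x + 18, we get g''(-3) = -24 < 0 ⇒ local maximum; g''(-1) = 16 > 0 ⇒ local minimum; g''(3) = -48 < 0 ⇒ local maximum.
So the largest local maximum value is g(3) = 159/2.

159/2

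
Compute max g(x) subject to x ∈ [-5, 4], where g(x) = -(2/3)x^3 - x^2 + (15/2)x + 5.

Differentiating, g'(x) = -2x^2 - 2x + 15/2; which vanishes at x = -5/2 and x = 3/2.
Compare values at every candidate in [-5, 4]: g(-5) = 155/6, g(-5/2) = -115/12, g(3/2) = 47/4, g(4) = -71/3.
The maximum over the interval is 155/6, attained at x = -5.

155/6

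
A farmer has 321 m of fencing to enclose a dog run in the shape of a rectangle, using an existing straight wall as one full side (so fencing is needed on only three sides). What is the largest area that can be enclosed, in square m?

103041/8

Let the sides perpendicular to the wall have length x and the parallel side y, so 2x + y = 321 and the area is A = xy = x(321 − 2x).
A'(x) = 321 − 4x = 0 gives x = 321/4, and A''(x) = −4 < 0 confirms a maximum.
Then y = 321 − 2·321/4 = 321/2 and A = 103041/8.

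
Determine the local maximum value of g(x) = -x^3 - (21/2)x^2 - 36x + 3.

Critical points: g'(x) = -3x^2 - 21x - 36 vanishes at x = -4, -3.
Second-derivative test with g''(x) = -6x - 21: g''(-4) = 3 > 0 ⇒ local minimum; g''(-3) = -3 < 0 ⇒ local maximum.
So the local maximum value is g(-3) = 87/2.

87/2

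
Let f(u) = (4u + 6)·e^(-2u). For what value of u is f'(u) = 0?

Differentiating with the product rule gives f'(u) = (-8u - 8)·e^(-2u). Since e^(-2u) > 0, the only critical point is u = -1.
f''(-1) has the same sign as -8 < 0, so this is a local maximum.
f(-1) = (2)·e^(2) ≈ 14.7781.

-1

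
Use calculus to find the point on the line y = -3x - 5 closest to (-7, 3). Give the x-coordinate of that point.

-31/10

Minimize D(x)^2 = (x + 7)^2 + (-3x - 8)^2.
d/dx[D^2] = 2(x + 7) + 2·(-3)·(-3x - 8) = 0 ⇒ x = -31/10.
Then y = 43/10 and the distance is √(169/10) ≈ 4.1110.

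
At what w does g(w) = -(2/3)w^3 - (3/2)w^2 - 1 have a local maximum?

0

Critical points: g'(w) = -2w^2 - 3w vanishes at w = -3/2, 0.
g''(w) = -4w - 3. g''(-3/2) = 3 > 0 ⇒ local minimum; g''(0) = -3 < 0 ⇒ local maximum.
So the local maximum value is g(0) = -1.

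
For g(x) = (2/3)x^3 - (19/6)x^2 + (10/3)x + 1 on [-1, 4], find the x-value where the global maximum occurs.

Differentiating, g'(x) = 2x^2 - (19/3)x + 10/3; which vanishes at x = 2/3 and x = 5/2.
Compare values at every candidate in [-1, 4]: g(-1) = -37/6,  g(2/3) = 163/81,  g(5/2) = -1/24,  g(4) = 19/3.
The maximum over the interval is 19/3, attained at x = 4.

4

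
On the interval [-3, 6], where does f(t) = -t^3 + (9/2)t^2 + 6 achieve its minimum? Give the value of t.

f'(t) = -3t^2 + 9t, which vanishes at t = 0 and t = 3.
Candidates: f(-3) = 147/2,  f(0) = 6,  f(3) = 39/2,  f(6) = -48.
Hence the absolute minimum is -48 at t = 6.

6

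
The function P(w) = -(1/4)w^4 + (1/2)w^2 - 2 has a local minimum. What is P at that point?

Critical points: P'(w) = -w^3 + w vanishes at w = -1, 0, 1.
P''(w) = -3w^2 + 1. P''(-1) = -2 < 0 ⇒ local maximum; P''(0) = 1 > 0 ⇒ local minimum; P''(1) = -2 < 0 ⇒ local maximum.
The local minimum is P(0) = -2.

-2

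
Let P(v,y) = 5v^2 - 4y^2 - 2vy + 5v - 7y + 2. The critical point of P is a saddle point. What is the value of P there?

81/28

∂P/∂v = 10v - 2y + 5 = 0 and ∂P/∂y = -2v - 8y - 7 = 0, so (v, y) = (-9/14, -5/7).
The Hessian has P_{vv} = 10, P_{yy} = -8, P_{vy} = -2, giving D = -84 < 0, so the point is a saddle point.
P(-9/14, -5/7) = 81/28.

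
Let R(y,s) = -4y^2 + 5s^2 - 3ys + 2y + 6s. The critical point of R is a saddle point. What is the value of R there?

-88/89

∂R/∂y = -8y - 3s + 2 = 0 and ∂R/∂s = -3y + 10s + 6 = 0, so (y, s) = (38/89, -42/89).
The Hessian has R_{yy} = -8, R_{ss} = 10, R_{ys} = -3, giving D = -89 < 0, so the point is a saddle point.
R(38/89, -42/89) = -88/89.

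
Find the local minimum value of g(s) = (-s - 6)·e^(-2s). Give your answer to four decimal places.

-29937.0709

g'(s) = (-1)·e^(-2s) + (-s - 6)·(-2)·e^(-2s) = (2s + 11)·e^(-2s). Since e^(-2s) > 0, the only critical point is s = -11/2.
g''(-11/2) has the same sign as 2 > 0, so this is a local minimum.
g(-11/2) = (-1/2)·e^(11) ≈ -29937.0709.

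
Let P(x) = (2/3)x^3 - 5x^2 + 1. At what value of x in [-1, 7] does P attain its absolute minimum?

P'(x) = 2x^2 - 10x, which vanishes at x = 0 and x = 5.
Evaluating at the critical points and endpoints: P(-1) = -14/3, P(0) = 1, P(5) = -122/3, P(7) = -46/3.
Hence the absolute minimum is -122/3 at x = 5.

5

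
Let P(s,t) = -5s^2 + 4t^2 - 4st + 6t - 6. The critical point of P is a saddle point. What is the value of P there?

∂P/∂s = -10s - 4t = 0 and ∂P/∂t = -4s + 8t + 6 = 0, so (s, t) = (1/4, -5/8).
The Hessian has P_{ss} = -10, P_{tt} = 8, P_{st} = -4, giving D = -96 < 0, so the point is a saddle point.
P(1/4, -5/8) = -63/8.

-63/8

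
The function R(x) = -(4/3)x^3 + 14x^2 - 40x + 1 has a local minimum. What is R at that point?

R'(x) = -4x^2 + 28x - 40. Setting R'(x) = 0 gives x ∈ {2, 5}.
Second-derivative test with R''(x) = -8x + 28: R''(2) = 12 > 0 ⇒ local minimum; R''(5) = -12 < 0 ⇒ local maximum.
Thus R has its local minimum at x = 2, with value -101/3.

-101/3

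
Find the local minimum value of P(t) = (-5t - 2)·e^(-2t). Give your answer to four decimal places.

P'(t) = (-5)·e^(-2t) + (-5t - 2)·(-2)·e^(-2t) = (10t - 1)·e^(-2t). Since e^(-2t) > 0, the only critical point is t = 1/10.
P''(1/10) has the same sign as 10 > 0, so this is a local minimum.
P(1/10) = (-5/2)·e^(-1/5) ≈ -2.0468.

-2.0468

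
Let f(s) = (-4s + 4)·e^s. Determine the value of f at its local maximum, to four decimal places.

Differentiating with the product rule gives f'(s) = (-4s)·e^s. Since e^s > 0, the only critical point is s = 0.
f''(0) has the same sign as -4 < 0, so this is a local maximum.
f(0) = (4)·e^(0) ≈ 4.0000.

4.0000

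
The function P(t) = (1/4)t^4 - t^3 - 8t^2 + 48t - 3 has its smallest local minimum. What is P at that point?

P'(t) = t^3 - 3t^2 - 16t + 48. Setting P'(t) = 0 gives t ∈ {-4, 3, 4}.
Since P''(t) = 3t^2 - 6t - 16, we get P''(-4) = 56 > 0 ⇒ local minimum; P''(3) = -7 < 0 ⇒ local maximum; P''(4) = 8 > 0 ⇒ local minimum.
The smallest local minimum is P(-4) = -195.

-195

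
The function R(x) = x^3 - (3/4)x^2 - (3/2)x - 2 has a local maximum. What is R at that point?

R'(x) = 3x^2 - (3/2)x - 3/2. Setting R'(x) = 0 gives x ∈ {-1/2, 1}.
Since R''(x) = 6x - 3/2, we get R''(-1/2) = -9/2 < 0 ⇒ local maximum; R''(1) = 9/2 > 0 ⇒ local minimum.
The local maximum is R(-1/2) = -25/16.

-25/16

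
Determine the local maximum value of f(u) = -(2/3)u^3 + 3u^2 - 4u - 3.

-13/3

Critical points: f'(u) = -2u^2 + 6u - 4 vanishes at u = 1, 2.
f''(u) = -4u + 6. f''(1) = 2 > 0 ⇒ local minimum; f''(2) = -2 < 0 ⇒ local maximum.
So the local maximum value is f(2) = -13/3.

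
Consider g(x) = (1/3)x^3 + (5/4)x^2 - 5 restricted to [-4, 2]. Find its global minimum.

-19/3

g'(x) = x^2 + (5/2)x, which vanishes at x = -5/2 and x = 0.
Compare values at every candidate in [-4, 2]: g(-4) = -19/3; g(-5/2) = -115/48; g(0) = -5; g(2) = 8/3.
Hence the absolute minimum is -19/3 at x = -4.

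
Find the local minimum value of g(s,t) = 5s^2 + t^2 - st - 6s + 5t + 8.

21/19

∂g/∂s = 10s - t - 6 = 0 and ∂g/∂t = -s + 2t + 5 = 0, so (s, t) = (7/19, -44/19).
The Hessian has g_{ss} = 10, g_{tt} = 2, g_{st} = -1, giving D = 19 > 0 with g_{ss} > 0, so the point is a local minimum.
g(7/19, -44/19) = 21/19.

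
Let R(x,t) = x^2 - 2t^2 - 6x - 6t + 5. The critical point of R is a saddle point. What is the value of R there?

∂R/∂x = 2x - 6 = 0 and ∂R/∂t = -4t - 6 = 0, so (x, t) = (3, -3/2).
The Hessian has R_{xx} = 2, R_{tt} = -4, R_{xt} = 0, giving D = -8 < 0, so the point is a saddle point.
R(3, -3/2) = 1/2.

1/2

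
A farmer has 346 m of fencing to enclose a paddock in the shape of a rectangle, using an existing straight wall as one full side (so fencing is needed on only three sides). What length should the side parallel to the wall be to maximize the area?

Let the sides perpendicular to the wall have length x and the parallel side y, so 2x + y = 346 and the area is A = xy = x(346 − 2x).
A'(x) = 346 − 4x = 0 gives x = 173/2, and A''(x) = −4 < 0 confirms a maximum.
Then y = 346 − 2·173/2 = 173 and A = 29929/2.

173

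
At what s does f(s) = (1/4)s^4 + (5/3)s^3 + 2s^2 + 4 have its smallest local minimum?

f'(s) = s^3 + 5s^2 + 4s. Setting f'(s) = 0 gives s ∈ {-4, -1, 0}.
f''(s) = 3s^2 + 10s + 4. f''(-4) = 12 > 0 ⇒ local minimum; f''(-1) = -3 < 0 ⇒ local maximum; f''(0) = 4 > 0 ⇒ local minimum.
The smallest local minimum is f(-4) = -20/3.

-4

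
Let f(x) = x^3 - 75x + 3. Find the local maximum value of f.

f'(x) = 3x^2 - 75. Setting f'(x) = 0 gives x ∈ {-5, 5}.
Since f''(x) = 6x, we get f''(-5) = -30 < 0 ⇒ local maximum; f''(5) = 30 > 0 ⇒ local minimum.
So the local maximum value is f(-5) = 253.

253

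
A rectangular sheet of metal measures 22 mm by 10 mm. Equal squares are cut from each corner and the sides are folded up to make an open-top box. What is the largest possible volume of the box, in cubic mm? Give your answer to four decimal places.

216.9140

With cut size x, the volume is V(x) = x(22 − 2x)(10 − 2x) for 0 < x < 5.
V'(x) = 12x^2 − 128x + 220. Setting V'(x) = 0 gives x ≈ 2.1535 (the root in (0, 5)).
V''(x) = 24x − 128 is negative there, so this is the maximum; V ≈ 216.9140.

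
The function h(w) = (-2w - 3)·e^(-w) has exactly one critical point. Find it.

-1/2

h'(w) = (-2)·e^(-w) + (-2w - 3)·(-1)·e^(-w) = (2w + 1)·e^(-w). Since e^(-w) > 0, the only critical point is w = -1/2.
h''(-1/2) has the same sign as 2 > 0, so this is a local minimum.
h(-1/2) = (-2)·e^(1/2) ≈ -3.2974.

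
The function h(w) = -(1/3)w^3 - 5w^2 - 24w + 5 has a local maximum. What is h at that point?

Critical points: h'(w) = -w^2 - 10w - 24 vanishes at w = -6, -4.
Second-derivative test with h''(w) = -2w - 10: h''(-6) = 2 > 0 ⇒ local minimum; h''(-4) = -2 < 0 ⇒ local maximum.
So the local maximum value is h(-4) = 127/3.

127/3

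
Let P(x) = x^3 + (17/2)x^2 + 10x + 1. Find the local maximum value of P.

77/2

P'(x) = 3x^2 + 17x + 10 = 0 at x = -5, -2/3.
Second-derivative test with P''(x) = 6x + 17: P''(-5) = -13 < 0 ⇒ local maximum; P''(-2/3) = 13 > 0 ⇒ local minimum.
So the local maximum value is P(-5) = 77/2.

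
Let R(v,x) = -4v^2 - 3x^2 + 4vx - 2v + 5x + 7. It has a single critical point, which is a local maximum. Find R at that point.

37/4

∂R/∂v = -8v + 4x - 2 = 0 and ∂R/∂x = 4v - 6x + 5 = 0, so (v, x) = (1/4, 1).
The Hessian has R_{vv} = -8, R_{xx} = -6, R_{vx} = 4, giving D = 32 > 0 with R_{vv} < 0, so the point is a local maximum.
R(1/4, 1) = 37/4.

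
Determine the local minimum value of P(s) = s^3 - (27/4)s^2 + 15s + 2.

P'(s) = 3s^2 - (27/2)s + 15 = 0 at s = 2, 5/2.
Since P''(s) = 6s - 27/2, we get P''(2) = -3/2 < 0 ⇒ local maximum; P''(5/2) = 3/2 > 0 ⇒ local minimum.
So the local minimum value is P(5/2) = 207/16.

207/16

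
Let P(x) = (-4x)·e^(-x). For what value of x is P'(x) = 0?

1

By the product rule, P'(x) = (4x - 4)·e^(-x). Since e^(-x) > 0, the only critical point is x = 1.
P''(1) has the same sign as 4 > 0, so this is a local minimum.
P(1) = (-4)·e^(-1) ≈ -1.4715.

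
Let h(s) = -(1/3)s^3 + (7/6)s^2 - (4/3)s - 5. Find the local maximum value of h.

-445/81

h'(s) = -s^2 + (7/3)s - 4/3 = 0 at s = 1, 4/3.
Second-derivative test with h''(s) = -2s + 7/3: h''(1) = 1/3 > 0 ⇒ local minimum; h''(4/3) = -1/3 < 0 ⇒ local maximum.
So the local maximum value is h(4/3) = -445/81.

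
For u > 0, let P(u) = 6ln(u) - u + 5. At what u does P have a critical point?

6

P'(u) = 6/u − 1 = 0 gives u = 6.
P''(u) = -6/u², which is negative for u > 0, so this is a local maximum.
P(6) = 6·ln(6) - 6 + 5 ≈ 9.7506.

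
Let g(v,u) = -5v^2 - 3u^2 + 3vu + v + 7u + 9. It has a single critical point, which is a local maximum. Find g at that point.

∂g/∂v = -10v + 3u + 1 = 0 and ∂g/∂u = 3v - 6u + 7 = 0, so (v, u) = (9/17, 73/51).
The Hessian has g_{vv} = -10, g_{uu} = -6, g_{vu} = 3, giving D = 51 > 0 with g_{vv} < 0, so the point is a local maximum.
g(9/17, 73/51) = 728/51.

728/51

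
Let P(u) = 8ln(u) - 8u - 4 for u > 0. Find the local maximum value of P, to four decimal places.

P'(u) = 8/u − 8 = 0 gives u = 1.
P''(u) = -8/u², which is negative for u > 0, so this is a local maximum.
P(1) = 8·ln(1) - 8 - 4 ≈ -12.0000.

-12.0000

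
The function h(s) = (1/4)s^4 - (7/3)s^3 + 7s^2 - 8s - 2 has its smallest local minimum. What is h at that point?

Critical points: h'(s) = s^3 - 7s^2 + 14s - 8 vanishes at s = 1, 2, 4.
Since h''(s) = 3s^2 - 14s + 14, we get h''(1) = 3 > 0 ⇒ local minimum; h''(2) = -2 < 0 ⇒ local maximum; h''(4) = 6 > 0 ⇒ local minimum.
Thus h has its smallest local minimum at s = 4, with value -22/3.

-22/3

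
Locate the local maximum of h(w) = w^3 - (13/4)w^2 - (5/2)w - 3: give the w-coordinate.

-1/3

h'(w) = 3w^2 - (13/2)w - 5/2. Setting h'(w) = 0 gives w ∈ {-1/3, 5/2}.
h''(w) = 6w - 13/2. h''(-1/3) = -17/2 < 0 ⇒ local maximum; h''(5/2) = 17/2 > 0 ⇒ local minimum.
So the local maximum value is h(-1/3) = -277/108.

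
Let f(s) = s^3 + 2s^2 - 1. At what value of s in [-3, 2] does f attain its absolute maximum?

Differentiating, f'(s) = 3s^2 + 4s; which vanishes at s = -4/3 and s = 0.
Compare values at every candidate in [-3, 2]: f(-3) = -10; f(-4/3) = 5/27; f(0) = -1; f(2) = 15.
The maximum over the interval is 15, attained at s = 2.

2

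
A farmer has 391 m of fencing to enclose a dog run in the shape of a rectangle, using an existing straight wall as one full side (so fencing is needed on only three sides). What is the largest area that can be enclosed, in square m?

Let the sides perpendicular to the wall have length x and the parallel side y, so 2x + y = 391 and the area is A = xy = x(391 − 2x).
A'(x) = 391 − 4x = 0 gives x = 391/4, and A''(x) = −4 < 0 confirms a maximum.
Then y = 391 − 2·391/4 = 391/2 and A = 152881/8.

152881/8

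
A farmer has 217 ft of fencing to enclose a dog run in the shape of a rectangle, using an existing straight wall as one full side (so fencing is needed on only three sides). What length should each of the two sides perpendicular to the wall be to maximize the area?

Let the sides perpendicular to the wall have length x and the parallel side y, so 2x + y = 217 and the area is A = xy = x(217 − 2x).
A'(x) = 217 − 4x = 0 gives x = 217/4, and A''(x) = −4 < 0 confirms a maximum.
Then y = 217 − 2·217/4 = 217/2 and A = 47089/8.

217/4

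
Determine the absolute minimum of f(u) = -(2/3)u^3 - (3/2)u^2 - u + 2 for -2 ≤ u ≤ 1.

-7/6

The derivative is -2u^2 - 3u - 1, which vanishes at u = -1 and u = -1/2.
Compare values at every candidate in [-2, 1]: f(-2) = 10/3,  f(-1) = 13/6,  f(-1/2) = 53/24,  f(1) = -7/6.
Hence the absolute minimum is -7/6 at u = 1.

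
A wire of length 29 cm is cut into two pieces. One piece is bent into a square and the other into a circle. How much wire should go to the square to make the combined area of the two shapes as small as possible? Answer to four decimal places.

Let x be the length used for the square. Square side x/4; circle radius (29−x)/(2π).
A(x) = (x/4)² + π·((29−x)/(2π))² = x²/16 + (29−x)²/(4π) for 0 ≤ x ≤ 29. A'(x) = x/8 − (29−x)/(2π) = 0 gives x = 4·29/(π+4) ≈ 16.2429.
A'' = 1/8 + 1/(2π) > 0, so this gives the minimum combined area; x ≈ 16.2429 cm to the square.

16.2429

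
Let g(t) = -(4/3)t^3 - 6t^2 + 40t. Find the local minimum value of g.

Critical points: g'(t) = -4t^2 - 12t + 40 vanishes at t = -5, 2.
g''(t) = -8t - 12. g''(-5) = 28 > 0 ⇒ local minimum; g''(2) = -28 < 0 ⇒ local maximum.
So the local minimum value is g(-5) = -550/3.

-550/3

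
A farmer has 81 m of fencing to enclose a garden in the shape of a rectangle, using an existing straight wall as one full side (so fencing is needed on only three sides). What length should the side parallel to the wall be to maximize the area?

81/2

Let the sides perpendicular to the wall have length x and the parallel side y, so 2x + y = 81 and the area is A = xy = x(81 − 2x).
A'(x) = 81 − 4x = 0 gives x = 81/4, and A''(x) = −4 < 0 confirms a maximum.
Then y = 81 − 2·81/4 = 81/2 and A = 6561/8.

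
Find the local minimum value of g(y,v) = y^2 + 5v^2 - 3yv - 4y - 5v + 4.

-11

∂g/∂y = 2y - 3v - 4 = 0 and ∂g/∂v = -3y + 10v - 5 = 0, so (y, v) = (5, 2).
The Hessian has g_{yy} = 2, g_{vv} = 10, g_{yv} = -3, giving D = 11 > 0 with g_{yy} > 0, so the point is a local minimum.
g(5, 2) = -11.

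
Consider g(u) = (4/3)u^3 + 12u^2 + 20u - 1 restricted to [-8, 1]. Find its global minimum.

Differentiating, g'(u) = 4u^2 + 24u + 20; which vanishes at u = -5 and u = -1.
Candidates: g(-8) = -227/3,  g(-5) = 97/3,  g(-1) = -31/3,  g(1) = 97/3.
The minimum over the interval is -227/3, attained at u = -8.

-227/3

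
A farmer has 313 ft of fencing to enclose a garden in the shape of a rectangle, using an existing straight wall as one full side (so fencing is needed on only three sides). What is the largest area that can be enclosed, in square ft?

Let the sides perpendicular to the wall have length x and the parallel side y, so 2x + y = 313 and the area is A = xy = x(313 − 2x).
A'(x) = 313 − 4x = 0 gives x = 313/4, and A''(x) = −4 < 0 confirms a maximum.
Then y = 313 − 2·313/4 = 313/2 and A = 97969/8.

97969/8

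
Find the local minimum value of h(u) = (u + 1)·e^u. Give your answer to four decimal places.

By the product rule, h'(u) = (u + 2)·e^u. Since e^u > 0, the only critical point is u = -2.
h''(-2) has the same sign as 1 > 0, so this is a local minimum.
h(-2) = (-1)·e^(-2) ≈ -0.1353.

-0.1353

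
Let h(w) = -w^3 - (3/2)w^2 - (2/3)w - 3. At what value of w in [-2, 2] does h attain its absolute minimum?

2

The derivative is -3w^2 - 3w - 2/3, which vanishes at w = -2/3 and w = -1/3.
Candidates: h(-2) = 1/3, h(-2/3) = -79/27, h(-1/3) = -157/54, h(2) = -55/3.
The minimum over the interval is -55/3, attained at w = 2.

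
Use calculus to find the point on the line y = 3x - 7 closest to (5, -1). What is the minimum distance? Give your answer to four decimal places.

Minimize D(x)^2 = (x - 5)^2 + (3x - 6)^2.
d/dx[D^2] = 2(x - 5) + 2·3·(3x - 6) = 0 ⇒ x = 23/10.
Then y = -1/10 and the distance is √(81/10) ≈ 2.8460.

2.8460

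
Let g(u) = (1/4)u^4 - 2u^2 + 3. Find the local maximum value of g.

3

Critical points: g'(u) = u^3 - 4u vanishes at u = -2, 0, 2.
Second-derivative test with g''(u) = 3u^2 - 4: g''(-2) = 8 > 0 ⇒ local minimum; g''(0) = -4 < 0 ⇒ local maximum; g''(2) = 8 > 0 ⇒ local minimum.
The local maximum is g(0) = 3.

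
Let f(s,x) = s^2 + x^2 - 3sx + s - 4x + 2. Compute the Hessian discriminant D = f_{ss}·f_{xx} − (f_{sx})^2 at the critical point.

∂f/∂s = 2s - 3x + 1 = 0 and ∂f/∂x = -3s + 2x - 4 = 0, so (s, x) = (-2, -1).
The Hessian has f_{ss} = 2, f_{xx} = 2, f_{sx} = -3, giving D = -5 < 0, so the point is a saddle point.
D = (2)·(2) − (-3)^2 = -5.

-5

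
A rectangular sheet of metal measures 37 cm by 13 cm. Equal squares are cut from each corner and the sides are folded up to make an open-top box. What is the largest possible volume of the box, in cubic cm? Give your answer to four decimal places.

With cut size x, the volume is V(x) = x(37 − 2x)(13 − 2x) for 0 < x < 6.5.
V'(x) = 12x^2 − 200x + 481. Setting V'(x) = 0 gives x ≈ 2.9147 (the root in (0, 6.5)).
V''(x) = 24x − 200 is negative there, so this is the maximum; V ≈ 651.4701.

651.4701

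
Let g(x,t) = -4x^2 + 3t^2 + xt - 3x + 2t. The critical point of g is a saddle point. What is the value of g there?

17/49

∂g/∂x = -8x + t - 3 = 0 and ∂g/∂t = x + 6t + 2 = 0, so (x, t) = (-20/49, -13/49).
The Hessian has g_{xx} = -8, g_{tt} = 6, g_{xt} = 1, giving D = -49 < 0, so the point is a saddle point.
g(-20/49, -13/49) = 17/49.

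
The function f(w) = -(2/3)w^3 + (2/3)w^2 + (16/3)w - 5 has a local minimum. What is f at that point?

Critical points: f'(w) = -2w^2 + (4/3)w + 16/3 vanishes at w = -4/3, 2.
f''(w) = -4w + 4/3. f''(-4/3) = 20/3 > 0 ⇒ local minimum; f''(2) = -20/3 < 0 ⇒ local maximum.
The local minimum is f(-4/3) = -757/81.

-757/81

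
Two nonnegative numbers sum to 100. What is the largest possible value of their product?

2500

With x + y = 100, the product is P(x) = x(100 − x).
P'(x) = 100 − 2x = 0 gives x = 50; P'' = −2 < 0, so this is the maximum.
P = 50·50 = 2500.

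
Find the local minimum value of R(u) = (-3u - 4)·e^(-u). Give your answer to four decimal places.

By the product rule, R'(u) = (3u + 1)·e^(-u). Since e^(-u) > 0, the only critical point is u = -1/3.
R''(-1/3) has the same sign as 3 > 0, so this is a local minimum.
R(-1/3) = (-3)·e^(1/3) ≈ -4.1868.

-4.1868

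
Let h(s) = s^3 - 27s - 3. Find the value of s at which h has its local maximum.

-3

Critical points: h'(s) = 3s^2 - 27 vanishes at s = -3, 3.
h''(s) = 6s. h''(-3) = -18 < 0 ⇒ local maximum; h''(3) = 18 > 0 ⇒ local minimum.
The local maximum is h(-3) = 51.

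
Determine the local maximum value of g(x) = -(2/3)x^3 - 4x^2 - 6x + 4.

g'(x) = -2x^2 - 8x - 6. Setting g'(x) = 0 gives x ∈ {-3, -1}.
Since g''(x) = -4x - 8, we get g''(-3) = 4 > 0 ⇒ local minimum; g''(-1) = -4 < 0 ⇒ local maximum.
The local maximum is g(-1) = 20/3.

20/3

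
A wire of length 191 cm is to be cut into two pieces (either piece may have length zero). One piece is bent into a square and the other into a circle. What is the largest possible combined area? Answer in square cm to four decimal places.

Let x be the length used for the square. Square side x/4; circle radius (191−x)/(2π).
A(x) = (x/4)² + π·((191−x)/(2π))² = x²/16 + (191−x)²/(4π) for 0 ≤ x ≤ 191. A'(x) = x/8 − (191−x)/(2π) = 0 gives x = 4·191/(π+4) ≈ 106.9789.
A'' > 0, so the interior critical point is a minimum; the maximum is at an endpoint. A(0) = 2903.0657 and A(191) = 2280.0625, so the largest area is 2903.0657.

2903.0657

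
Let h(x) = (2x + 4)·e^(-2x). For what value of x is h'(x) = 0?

By the product rule, h'(x) = (-4x - 6)·e^(-2x). Since e^(-2x) > 0, the only critical point is x = -3/2.
h''(-3/2) has the same sign as -4 < 0, so this is a local maximum.
h(-3/2) = (1)·e^(3) ≈ 20.0855.

-3/2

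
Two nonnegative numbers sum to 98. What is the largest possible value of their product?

With x + y = 98, the product is P(x) = x(98 − x).
P'(x) = 98 − 2x = 0 gives x = 49; P'' = −2 < 0, so this is the maximum.
P = 49·49 = 2401.

2401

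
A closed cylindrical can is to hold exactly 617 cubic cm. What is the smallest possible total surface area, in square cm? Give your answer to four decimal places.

With radius r and height h, πr²h = 617 so h = 617/(πr²), and S(r) = 2πr² + 2πrh = 2πr² + 2·617/r.
S'(r) = 4πr − 2·617/r² = 0 ⇒ r³ = 617/(2π), so r ≈ 4.6135 and h = 2r ≈ 9.2271.
S''(r) = 4π + 4·617/r³ > 0, so this is the minimum; S ≈ 401.2096.

401.2096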